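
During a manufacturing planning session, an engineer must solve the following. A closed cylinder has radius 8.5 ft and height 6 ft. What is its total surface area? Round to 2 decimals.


Shape: closed cylinder
Radius r = 8.5 ft, Height h = 6 ft
Formula: SA = 2*pi*r^2 + 2*pi*r*h = 2*pi*r*(r + h)
r + h = 14.5
2 * r * (r + h) = 2 * 8.5 * 14.5 = 246.5
SA = 246.5 * pi
SA = 774.4
774.4 ft^2


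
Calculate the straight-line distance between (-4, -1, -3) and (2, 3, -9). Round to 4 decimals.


3D distance between two points
P1 = (-4, -1, -3), P2 = (2, 3, -9)
Formula: d = sqrt((x2-x1)^2 + (y2-y1)^2 + (z2-z1)^2)
dx = 2 - -4 = 6
dy = 3 - -1 = 4
dz = -9 - -3 = -6
dx^2 + dy^2 + dz^2 = 36 + 16 + 36 = 88
d = sqrt(88)
d = 9.3808
9.3808 units


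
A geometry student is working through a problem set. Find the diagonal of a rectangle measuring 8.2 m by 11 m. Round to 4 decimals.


Shape: rectangle (diagonal via Pythagoras)
Sides: 8.2 m and 11 m
Formula: d = sqrt(l^2 + w^2)
l^2 = 67.24, w^2 = 121
l^2 + w^2 = 188.24
d = sqrt(188.24)
d = 13.7201
13.7201 m


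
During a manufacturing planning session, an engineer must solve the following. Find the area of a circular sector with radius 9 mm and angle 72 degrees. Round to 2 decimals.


Shape: circular sector
Radius r = 9 mm, Angle = 72 degrees
Formula: A = (angle/360) * pi * r^2
r^2 = 81
Fraction of circle = 72/360
A = (72/360) * pi * 81
A = 16.2 * pi
A = 50.89
50.89 mm^2


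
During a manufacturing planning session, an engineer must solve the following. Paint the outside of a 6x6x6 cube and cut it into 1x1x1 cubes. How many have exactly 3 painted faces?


Large cube: 6 x 6 x 6, cut into unit cubes.
Cubes with 3 painted faces are at the corners. A cube always has 8 corners.
Count = 8
8 unit cubes


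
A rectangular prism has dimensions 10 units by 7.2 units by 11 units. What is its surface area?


Shape: rectangular prism
l = 10 units, w = 7.2 units, h = 11 units
Formula: SA = 2(lw + lh + wh)
lw = 72, lh = 110, wh = 79.2
lw + lh + wh = 261.2
SA = 2 * 261.2
SA = 522.4
522.4 units^2


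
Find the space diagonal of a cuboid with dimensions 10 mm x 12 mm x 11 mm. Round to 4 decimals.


Shape: rectangular box (space diagonal)
l = 10 mm, w = 12 mm, h = 11 mm
Visualize: the diagonal of the base, then a right triangle with that diagonal and the height.
Formula: d = sqrt(l^2 + w^2 + h^2)
l^2 + w^2 + h^2 = 100 + 144 + 121 = 365
d = sqrt(365)
d = 19.105
19.105 mm


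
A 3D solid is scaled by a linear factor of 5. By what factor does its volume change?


Linear scale factor k = 5
Rule: under a linear scaling by k, volumes scale by k^3.
k^3 = 5 * 5 * 5
k^3 = 25 * 5
k^3 = 125
Volume scales by a factor of 125.
125 (dimensionless)


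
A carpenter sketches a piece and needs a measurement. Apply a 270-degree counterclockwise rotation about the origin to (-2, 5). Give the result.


Transformation: rotation about the origin
Original point: (-2, 5)
Rule for 270 deg counterclockwise: (x, y) -> (y, -x)
Apply: (-2, 5) -> (5, 2)
(5, 2)


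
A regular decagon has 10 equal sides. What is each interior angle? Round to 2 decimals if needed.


Shape: regular decagon (10 sides)
Formula: interior angle = (n - 2) * 180 / n
(n - 2) = 8
(n - 2) * 180 = 1440
angle = 1440 / 10
angle = 144
144 degrees


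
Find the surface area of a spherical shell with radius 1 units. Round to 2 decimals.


Shape: sphere
Radius r = 1 units
Formula: SA = 4 * pi * r^2
r^2 = 1
SA = 4 * pi * 1
SA = 4 * pi
SA = 12.57
12.57 units^2


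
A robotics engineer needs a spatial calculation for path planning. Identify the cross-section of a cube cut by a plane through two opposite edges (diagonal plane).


Solid: cube
Cutting plane: through two opposite edges (diagonal plane)
Visualize the intersection of the plane with the solid's surface.
The boundary of the cut region is a rectangle.
rectangle


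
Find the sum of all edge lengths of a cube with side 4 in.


Shape: cube
Side s = 4 in
A cube has 12 edges, all equal.
Formula: total edge length = 12 * s
Total = 12 * 4
Total = 48
48 in


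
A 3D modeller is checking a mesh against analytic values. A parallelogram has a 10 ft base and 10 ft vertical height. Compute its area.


Shape: parallelogram
Base b = 10 ft, Height h = 10 ft
Formula: A = b * h
A = 10 * 10
A = 100
100 ft^2


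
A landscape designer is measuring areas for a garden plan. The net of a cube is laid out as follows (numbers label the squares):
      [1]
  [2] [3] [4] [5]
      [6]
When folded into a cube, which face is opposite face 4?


Net: cross layout. Take square 3 as the base (bottom).
Fold the four squares in the horizontal row up around 3: 2 -> left, 4 -> right, 5 wraps to the top.
Fold 1 and 6 up from 3: 1 -> back, 6 -> front.
Opposite pairs are therefore: (1, 6), (2, 4), (3, 5).
Face 4 is opposite face 2.
face 2


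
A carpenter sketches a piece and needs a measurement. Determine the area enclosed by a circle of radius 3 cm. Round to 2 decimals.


Shape: circle
Radius r = 3 cm
Formula: A = pi * r^2
r^2 = 3^2 = 9
A = pi * 9
A = 28.27
28.27 cm^2


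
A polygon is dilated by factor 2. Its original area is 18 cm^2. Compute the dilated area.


Linear scale factor k = 2
Original area = 18 cm^2
Rule: under a linear scaling by k, areas scale by k^2.
k^2 = 2^2 = 4
New area = 18 * 4
New area = 72
72 cm^2


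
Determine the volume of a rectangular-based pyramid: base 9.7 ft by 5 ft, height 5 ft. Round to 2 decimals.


Shape: rectangular pyramid
Base: 9.7 ft x 5 ft, Height h = 5 ft
Formula: V = (1/3) * base_area * h
base_area = 9.7 * 5 = 48.5
base_area * h = 48.5 * 5 = 242.5
V = 242.5 / 3
V = 80.83
80.83 ft^3


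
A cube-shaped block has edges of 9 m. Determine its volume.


Shape: cube
Side s = 9 m
Formula: V = s^3
V = 9 * 9 * 9
V = 81 * 9
V = 729
729 m^3


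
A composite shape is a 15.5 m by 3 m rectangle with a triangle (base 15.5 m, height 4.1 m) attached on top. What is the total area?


Composite shape: rectangle + triangle
Rectangle area = 15.5 * 3 = 46.5
Triangle area = 0.5 * 15.5 * 4.1 = 31.775
Total = 46.5 + 31.775
Total = 78.275
78.275 m^2


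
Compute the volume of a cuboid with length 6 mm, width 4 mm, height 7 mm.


Shape: rectangular prism
l = 6 mm, w = 4 mm, h = 7 mm
Formula: V = l * w * h
V = 6 * 4 * 7
V = 24 * 7
V = 168
168 mm^3


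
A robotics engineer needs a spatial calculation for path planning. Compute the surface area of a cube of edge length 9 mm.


Shape: cube
Side s = 9 mm
A cube has 6 square faces.
Formula: SA = 6 * s^2
s^2 = 81
SA = 6 * 81
SA = 486
486 mm^2


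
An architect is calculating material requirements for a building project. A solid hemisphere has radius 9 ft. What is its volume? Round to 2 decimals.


Shape: hemisphere (half of a sphere)
Radius r = 9 ft
Formula: V = (1/2) * (4/3) * pi * r^3 = (2/3) * pi * r^3
r^3 = 729
(2/3) * 729 = 486
V = 486 * pi
V = 1526.81
1526.81 ft^3


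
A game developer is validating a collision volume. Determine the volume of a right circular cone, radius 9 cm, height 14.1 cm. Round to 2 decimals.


Shape: cone
Radius r = 9 cm, Height h = 14.1 cm
Formula: V = (1/3) * pi * r^2 * h
r^2 = 81
pi * r^2 * h = pi * 81 * 14.1 = 1142.1 * pi
V = 1142.1 * pi / 3
V = 1196
1196 cm^3


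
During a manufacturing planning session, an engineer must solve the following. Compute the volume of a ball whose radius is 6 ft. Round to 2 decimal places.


Shape: sphere
Radius r = 6 ft
Formula: V = (4/3) * pi * r^3
r^3 = 216
(4/3) * 216 = 288
V = 288 * pi
V = 904.78
904.78 ft^3


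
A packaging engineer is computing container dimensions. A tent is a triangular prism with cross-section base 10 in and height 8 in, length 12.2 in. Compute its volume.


Shape: triangular prism
Triangle base = 10 in, triangle height = 8 in, prism length L = 12.2 in
Formula: V = (1/2 * b * h_tri) * L
Cross-section area = 0.5 * 10 * 8 = 40
V = 40 * 12.2
V = 488
488 in^3


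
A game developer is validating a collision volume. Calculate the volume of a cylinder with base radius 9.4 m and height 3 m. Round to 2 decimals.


Shape: cylinder
Radius r = 9.4 m, Height h = 3 m
Formula: V = pi * r^2 * h
r^2 = 88.36
V = pi * 88.36 * 3
V = 265.08 * pi
V = 832.77
832.77 m^3


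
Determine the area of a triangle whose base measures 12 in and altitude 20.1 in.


Shape: triangle
Base b = 12 in, Height h = 20.1 in
Formula: A = (1/2) * b * h
A = 0.5 * 12 * 20.1
A = 0.5 * 241.2
A = 120.6
120.6 in^2


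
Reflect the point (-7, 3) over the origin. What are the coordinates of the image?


Transformation: reflection
Original point: (-7, 3)
Rule for reflection through the origin: (x, y) -> (-x, -y)
Apply: (-7, 3) -> (7, -3)
(7, -3)


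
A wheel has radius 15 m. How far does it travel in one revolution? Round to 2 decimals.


Shape: circle
Radius r = 15 m
Formula: C = 2 * pi * r
C = 2 * pi * 15
C = 30 * pi
C = 94.25
94.25 m


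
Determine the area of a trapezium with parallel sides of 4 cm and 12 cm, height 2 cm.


Shape: trapezoid
Parallel sides a = 4 cm, b = 12 cm; Height h = 2 cm
Formula: A = (a + b) * h / 2
a + b = 4 + 12 = 16
A = 16 * 2 / 2
A = 32 / 2
A = 16
16 cm^2


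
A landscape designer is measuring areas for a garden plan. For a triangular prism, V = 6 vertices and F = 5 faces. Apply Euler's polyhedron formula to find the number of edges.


Polyhedron: triangular prism
Euler's formula for convex polyhedra: V - E + F = 2
Given: V = 6 vertices and F = 5 faces
Solve for E:
E = V + F - 2 = 6 + 5 - 2 = 9
9 edges


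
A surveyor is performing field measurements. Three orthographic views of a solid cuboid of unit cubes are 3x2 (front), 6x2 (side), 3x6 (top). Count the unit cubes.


Orthographic views of a solid rectangular block:
Front view 3 x 2 -> length = 3, height = 2
Side view 6 x 2 -> width = 6, height = 2 (consistent)
Top view 3 x 6 -> confirms length = 3, width = 6
The block is 3 x 6 x 2.
Total unit cubes = 3 * 6 * 2 = 36
36 unit cubes


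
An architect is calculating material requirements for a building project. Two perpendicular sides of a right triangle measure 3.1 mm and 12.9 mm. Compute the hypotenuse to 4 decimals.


Shape: right triangle
Legs a = 3.1 mm, b = 12.9 mm
Formula: c = sqrt(a^2 + b^2)
a^2 = 9.61, b^2 = 166.41
a^2 + b^2 = 176.02
c = sqrt(176.02)
c = 13.2673
13.2673 mm


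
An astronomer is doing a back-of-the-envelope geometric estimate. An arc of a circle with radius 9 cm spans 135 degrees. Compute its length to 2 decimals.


Shape: circular arc
Radius r = 9 cm, Angle = 135 degrees
Formula: L = (angle/360) * 2 * pi * r
2 * pi * r = 18 * pi
L = (135/360) * 18 * pi
L = 6.75 * pi
L = 21.21
21.21 cm


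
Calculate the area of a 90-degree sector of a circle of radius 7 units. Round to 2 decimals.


Shape: circular sector
Radius r = 7 units, Angle = 90 degrees
Formula: A = (angle/360) * pi * r^2
r^2 = 49
Fraction of circle = 90/360
A = (90/360) * pi * 49
A = 12.25 * pi
A = 38.48
38.48 units^2


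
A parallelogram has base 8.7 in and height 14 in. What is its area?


Shape: parallelogram
Base b = 8.7 in, Height h = 14 in
Formula: A = b * h
A = 8.7 * 14
A = 121.8
121.8 in^2


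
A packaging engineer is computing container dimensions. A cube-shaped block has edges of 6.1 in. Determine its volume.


Shape: cube
Side s = 6.1 in
Formula: V = s^3
V = 6.1 * 6.1 * 6.1
V = 37.21 * 6.1
V = 226.981
226.981 in^3


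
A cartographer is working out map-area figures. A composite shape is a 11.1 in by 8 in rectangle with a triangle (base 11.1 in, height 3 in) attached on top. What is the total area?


Composite shape: rectangle + triangle
Rectangle area = 11.1 * 8 = 88.8
Triangle area = 0.5 * 11.1 * 3 = 16.65
Total = 88.8 + 16.65
Total = 105.45
105.45 in^2


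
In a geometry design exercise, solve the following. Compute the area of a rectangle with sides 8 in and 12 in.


Shape: rectangle
Length l = 8 in, Width w = 12 in
Formula: A = l * w
A = 8 * 12
A = 96
96 in^2


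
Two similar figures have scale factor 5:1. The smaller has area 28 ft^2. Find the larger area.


Linear scale factor k = 5
Original area = 28 ft^2
Rule: under a linear scaling by k, areas scale by k^2.
k^2 = 5^2 = 25
New area = 28 * 25
New area = 700
700 ft^2


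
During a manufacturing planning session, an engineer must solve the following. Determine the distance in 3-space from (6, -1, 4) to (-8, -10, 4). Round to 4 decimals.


3D distance between two points
P1 = (6, -1, 4), P2 = (-8, -10, 4)
Formula: d = sqrt((x2-x1)^2 + (y2-y1)^2 + (z2-z1)^2)
dx = -8 - 6 = -14
dy = -10 - -1 = -9
dz = 4 - 4 = 0
dx^2 + dy^2 + dz^2 = 196 + 81 + 0 = 277
d = sqrt(277)
d = 16.6433
16.6433 units


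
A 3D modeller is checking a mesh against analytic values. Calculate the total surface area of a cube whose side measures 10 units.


Shape: cube
Side s = 10 units
A cube has 6 square faces.
Formula: SA = 6 * s^2
s^2 = 100
SA = 6 * 100
SA = 600
600 units^2


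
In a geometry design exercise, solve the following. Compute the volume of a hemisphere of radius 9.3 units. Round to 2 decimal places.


Shape: hemisphere (half of a sphere)
Radius r = 9.3 units
Formula: V = (1/2) * (4/3) * pi * r^3 = (2/3) * pi * r^3
r^3 = 804.357
(2/3) * 804.357 = 536.238
V = 536.238 * pi
V = 1684.64
1684.64 units^3


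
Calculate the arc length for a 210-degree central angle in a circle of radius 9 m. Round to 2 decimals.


Shape: circular arc
Radius r = 9 m, Angle = 210 degrees
Formula: L = (angle/360) * 2 * pi * r
2 * pi * r = 18 * pi
L = (210/360) * 18 * pi
L = 10.5 * pi
L = 32.99
32.99 m


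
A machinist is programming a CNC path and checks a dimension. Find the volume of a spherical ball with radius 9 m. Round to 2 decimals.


Shape: sphere
Radius r = 9 m
Formula: V = (4/3) * pi * r^3
r^3 = 729
(4/3) * 729 = 972
V = 972 * pi
V = 3053.63
3053.63 m^3


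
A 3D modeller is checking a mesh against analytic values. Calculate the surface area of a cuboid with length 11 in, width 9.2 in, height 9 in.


Shape: rectangular prism
l = 11 in, w = 9.2 in, h = 9 in
Formula: SA = 2(lw + lh + wh)
lw = 101.2, lh = 99, wh = 82.8
lw + lh + wh = 283
SA = 2 * 283
SA = 566
566 in^2


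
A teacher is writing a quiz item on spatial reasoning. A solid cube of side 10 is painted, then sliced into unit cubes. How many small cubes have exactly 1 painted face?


Large cube: 10 x 10 x 10, cut into unit cubes.
n = 10, so n - 2 = 8
Cubes with 1 painted face lie in the interior of each face.
A cube has 6 faces; each contributes (n - 2)^2 = 64 such cubes.
Count = 6 * 64 = 384
384 unit cubes


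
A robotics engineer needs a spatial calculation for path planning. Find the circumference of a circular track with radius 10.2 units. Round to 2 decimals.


Shape: circle
Radius r = 10.2 units
Formula: C = 2 * pi * r
C = 2 * pi * 10.2
C = 20.4 * pi
C = 64.09
64.09 units


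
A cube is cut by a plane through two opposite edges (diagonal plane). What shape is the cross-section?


Solid: cube
Cutting plane: through two opposite edges (diagonal plane)
Visualize the intersection of the plane with the solid's surface.
The boundary of the cut region is a rectangle.
rectangle


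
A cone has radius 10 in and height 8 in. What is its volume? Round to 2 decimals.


Shape: cone
Radius r = 10 in, Height h = 8 in
Formula: V = (1/3) * pi * r^2 * h
r^2 = 100
pi * r^2 * h = pi * 100 * 8 = 800 * pi
V = 800 * pi / 3
V = 837.76
837.76 in^3


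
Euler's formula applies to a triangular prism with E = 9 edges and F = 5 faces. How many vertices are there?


Polyhedron: triangular prism
Euler's formula for convex polyhedra: V - E + F = 2
Given: E = 9 edges and F = 5 faces
Solve for V:
V = 2 + E - F = 2 + 9 - 5 = 6
6 vertices


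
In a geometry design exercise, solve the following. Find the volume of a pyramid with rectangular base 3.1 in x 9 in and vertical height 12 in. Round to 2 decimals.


Shape: rectangular pyramid
Base: 3.1 in x 9 in, Height h = 12 in
Formula: V = (1/3) * base_area * h
base_area = 3.1 * 9 = 27.9
base_area * h = 27.9 * 12 = 334.8
V = 334.8 / 3
V = 111.6
111.6 in^3


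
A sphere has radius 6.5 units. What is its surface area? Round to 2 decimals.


Shape: sphere
Radius r = 6.5 units
Formula: SA = 4 * pi * r^2
r^2 = 42.25
SA = 4 * pi * 42.25
SA = 169 * pi
SA = 530.93
530.93 units^2


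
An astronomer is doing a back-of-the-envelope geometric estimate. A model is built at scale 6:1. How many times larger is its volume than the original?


Linear scale factor k = 6
Rule: under a linear scaling by k, volumes scale by k^3.
k^3 = 6 * 6 * 6
k^3 = 36 * 6
k^3 = 216
Volume scales by a factor of 216.
216 (dimensionless)


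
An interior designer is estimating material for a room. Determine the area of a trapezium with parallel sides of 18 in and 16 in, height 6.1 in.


Shape: trapezoid
Parallel sides a = 18 in, b = 16 in; Height h = 6.1 in
Formula: A = (a + b) * h / 2
a + b = 18 + 16 = 34
A = 34 * 6.1 / 2
A = 207.4 / 2
A = 103.7
103.7 in^2


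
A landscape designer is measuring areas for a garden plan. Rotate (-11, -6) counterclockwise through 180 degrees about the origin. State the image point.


Transformation: rotation about the origin
Original point: (-11, -6)
Rule for 180 deg: (x, y) -> (-x, -y)
Apply: (-11, -6) -> (11, 6)
(11, 6)


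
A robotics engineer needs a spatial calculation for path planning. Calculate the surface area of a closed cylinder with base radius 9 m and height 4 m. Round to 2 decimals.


Shape: closed cylinder
Radius r = 9 m, Height h = 4 m
Formula: SA = 2*pi*r^2 + 2*pi*r*h = 2*pi*r*(r + h)
r + h = 13
2 * r * (r + h) = 2 * 9 * 13 = 234
SA = 234 * pi
SA = 735.13
735.13 m^2


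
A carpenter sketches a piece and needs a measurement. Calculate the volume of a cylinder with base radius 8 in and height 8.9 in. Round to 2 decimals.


Shape: cylinder
Radius r = 8 in, Height h = 8.9 in
Formula: V = pi * r^2 * h
r^2 = 64
V = pi * 64 * 8.9
V = 569.6 * pi
V = 1789.45
1789.45 in^3


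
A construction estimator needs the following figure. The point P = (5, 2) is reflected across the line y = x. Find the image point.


Transformation: reflection
Original point: (5, 2)
Rule for reflection over y = x: (x, y) -> (y, x)
Apply: (5, 2) -> (2, 5)
(2, 5)


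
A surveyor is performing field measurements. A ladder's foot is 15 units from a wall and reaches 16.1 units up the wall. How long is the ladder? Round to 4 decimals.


Shape: right triangle
Legs a = 15 units, b = 16.1 units
Formula: c = sqrt(a^2 + b^2)
a^2 = 225, b^2 = 259.21
a^2 + b^2 = 484.21
c = sqrt(484.21)
c = 22.0048
22.0048 units


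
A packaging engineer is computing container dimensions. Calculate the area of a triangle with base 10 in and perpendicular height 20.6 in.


Shape: triangle
Base b = 10 in, Height h = 20.6 in
Formula: A = (1/2) * b * h
A = 0.5 * 10 * 20.6
A = 0.5 * 206
A = 103
103 in^2


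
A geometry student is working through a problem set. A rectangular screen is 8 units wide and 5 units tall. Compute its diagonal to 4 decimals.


Shape: rectangle (diagonal via Pythagoras)
Sides: 8 units and 5 units
Formula: d = sqrt(l^2 + w^2)
l^2 = 64, w^2 = 25
l^2 + w^2 = 89
d = sqrt(89)
d = 9.434
9.434 units


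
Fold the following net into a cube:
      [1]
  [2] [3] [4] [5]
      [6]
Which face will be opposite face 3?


Net: cross layout. Take square 3 as the base (bottom).
Fold the four squares in the horizontal row up around 3: 2 -> left, 4 -> right, 5 wraps to the top.
Fold 1 and 6 up from 3: 1 -> back, 6 -> front.
Opposite pairs are therefore: (1, 6), (2, 4), (3, 5).
Face 3 is opposite face 5.
face 5


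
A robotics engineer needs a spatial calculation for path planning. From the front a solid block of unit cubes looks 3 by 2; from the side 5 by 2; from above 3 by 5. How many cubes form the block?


Orthographic views of a solid rectangular block:
Front view 3 x 2 -> length = 3, height = 2
Side view 5 x 2 -> width = 5, height = 2 (consistent)
Top view 3 x 5 -> confirms length = 3, width = 5
The block is 3 x 5 x 2.
Total unit cubes = 3 * 5 * 2 = 30
30 unit cubes


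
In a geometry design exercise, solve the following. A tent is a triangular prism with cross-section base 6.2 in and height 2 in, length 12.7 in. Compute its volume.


Shape: triangular prism
Triangle base = 6.2 in, triangle height = 2 in, prism length L = 12.7 in
Formula: V = (1/2 * b * h_tri) * L
Cross-section area = 0.5 * 6.2 * 2 = 6.2
V = 6.2 * 12.7
V = 78.74
78.74 in^3


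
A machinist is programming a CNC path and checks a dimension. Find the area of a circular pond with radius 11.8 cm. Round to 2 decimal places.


Shape: circle
Radius r = 11.8 cm
Formula: A = pi * r^2
r^2 = 11.8^2 = 139.24
A = pi * 139.24
A = 437.44
437.44 cm^2


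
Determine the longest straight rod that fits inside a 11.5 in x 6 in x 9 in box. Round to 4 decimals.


Shape: rectangular box (space diagonal)
l = 11.5 in, w = 6 in, h = 9 in
Visualize: the diagonal of the base, then a right triangle with that diagonal and the height.
Formula: d = sqrt(l^2 + w^2 + h^2)
l^2 + w^2 + h^2 = 132.25 + 36 + 81 = 249.25
d = sqrt(249.25)
d = 15.7877
15.7877 in


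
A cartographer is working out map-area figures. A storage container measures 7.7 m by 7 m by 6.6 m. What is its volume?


Shape: rectangular prism
l = 7.7 m, w = 7 m, h = 6.6 m
Formula: V = l * w * h
V = 7.7 * 7 * 6.6
V = 53.9 * 6.6
V = 355.74
355.74 m^3


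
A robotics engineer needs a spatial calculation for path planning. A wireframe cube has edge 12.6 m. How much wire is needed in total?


Shape: cube
Side s = 12.6 m
A cube has 12 edges, all equal.
Formula: total edge length = 12 * s
Total = 12 * 12.6
Total = 151.2
151.2 m


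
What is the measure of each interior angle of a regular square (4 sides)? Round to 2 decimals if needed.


Shape: regular square (4 sides)
Formula: interior angle = (n - 2) * 180 / n
(n - 2) = 2
(n - 2) * 180 = 360
angle = 360 / 4
angle = 90
90 degrees


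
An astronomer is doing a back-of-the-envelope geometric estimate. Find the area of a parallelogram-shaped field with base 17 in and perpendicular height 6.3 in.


Shape: parallelogram
Base b = 17 in, Height h = 6.3 in
Formula: A = b * h
A = 17 * 6.3
A = 107.1
107.1 in^2


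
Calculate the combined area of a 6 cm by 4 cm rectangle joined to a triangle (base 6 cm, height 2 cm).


Composite shape: rectangle + triangle
Rectangle area = 6 * 4 = 24
Triangle area = 0.5 * 6 * 2 = 6
Total = 24 + 6
Total = 30
30 cm^2


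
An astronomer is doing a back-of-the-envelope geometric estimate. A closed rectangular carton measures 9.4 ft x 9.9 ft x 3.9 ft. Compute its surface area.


Shape: rectangular prism
l = 9.4 ft, w = 9.9 ft, h = 3.9 ft
Formula: SA = 2(lw + lh + wh)
lw = 93.06, lh = 36.66, wh = 38.61
lw + lh + wh = 168.33
SA = 2 * 168.33
SA = 336.66
336.66 ft^2


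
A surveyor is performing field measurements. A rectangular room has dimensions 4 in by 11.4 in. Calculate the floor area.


Shape: rectangle
Length l = 4 in, Width w = 11.4 in
Formula: A = l * w
A = 4 * 11.4
A = 45.6
45.6 in^2


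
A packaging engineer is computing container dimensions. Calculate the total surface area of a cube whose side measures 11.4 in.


Shape: cube
Side s = 11.4 in
A cube has 6 square faces.
Formula: SA = 6 * s^2
s^2 = 129.96
SA = 6 * 129.96
SA = 779.76
779.76 in^2


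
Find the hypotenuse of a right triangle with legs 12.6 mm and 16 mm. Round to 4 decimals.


Shape: right triangle
Legs a = 12.6 mm, b = 16 mm
Formula: c = sqrt(a^2 + b^2)
a^2 = 158.76, b^2 = 256
a^2 + b^2 = 414.76
c = sqrt(414.76)
c = 20.3657
20.3657 mm


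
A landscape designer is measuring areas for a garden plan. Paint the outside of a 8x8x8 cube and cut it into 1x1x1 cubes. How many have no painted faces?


Large cube: 8 x 8 x 8, cut into unit cubes.
n = 8, so n - 2 = 6
Unpainted cubes form the interior (n - 2)^3 block.
(n - 2)^3 = 6^3 = 216
216 unit cubes


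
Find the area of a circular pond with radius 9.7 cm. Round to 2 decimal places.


Shape: circle
Radius r = 9.7 cm
Formula: A = pi * r^2
r^2 = 9.7^2 = 94.09
A = pi * 94.09
A = 295.59
295.59 cm^2


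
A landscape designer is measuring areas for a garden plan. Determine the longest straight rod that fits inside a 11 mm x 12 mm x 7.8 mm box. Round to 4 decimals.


Shape: rectangular box (space diagonal)
l = 11 mm, w = 12 mm, h = 7.8 mm
Visualize: the diagonal of the base, then a right triangle with that diagonal and the height.
Formula: d = sqrt(l^2 + w^2 + h^2)
l^2 + w^2 + h^2 = 121 + 144 + 60.84 = 325.84
d = sqrt(325.84)
d = 18.051
18.051 mm


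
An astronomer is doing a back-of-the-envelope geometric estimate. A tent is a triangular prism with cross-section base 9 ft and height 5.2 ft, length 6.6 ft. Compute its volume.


Shape: triangular prism
Triangle base = 9 ft, triangle height = 5.2 ft, prism length L = 6.6 ft
Formula: V = (1/2 * b * h_tri) * L
Cross-section area = 0.5 * 9 * 5.2 = 23.4
V = 23.4 * 6.6
V = 154.44
154.44 ft^3


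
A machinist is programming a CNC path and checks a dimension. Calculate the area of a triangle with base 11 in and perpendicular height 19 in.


Shape: triangle
Base b = 11 in, Height h = 19 in
Formula: A = (1/2) * b * h
A = 0.5 * 11 * 19
A = 0.5 * 209
A = 104.5
104.5 in^2


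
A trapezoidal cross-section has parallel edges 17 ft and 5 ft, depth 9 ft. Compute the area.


Shape: trapezoid
Parallel sides a = 17 ft, b = 5 ft; Height h = 9 ft
Formula: A = (a + b) * h / 2
a + b = 17 + 5 = 22
A = 22 * 9 / 2
A = 198 / 2
A = 99
99 ft^2


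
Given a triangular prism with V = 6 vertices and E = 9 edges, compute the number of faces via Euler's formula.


Polyhedron: triangular prism
Euler's formula for convex polyhedra: V - E + F = 2
Given: V = 6 vertices and E = 9 edges
Solve for F:
F = 2 + E - V = 2 + 9 - 6 = 5
5 faces


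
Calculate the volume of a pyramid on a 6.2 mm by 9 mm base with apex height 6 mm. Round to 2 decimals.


Shape: rectangular pyramid
Base: 6.2 mm x 9 mm, Height h = 6 mm
Formula: V = (1/3) * base_area * h
base_area = 6.2 * 9 = 55.8
base_area * h = 55.8 * 6 = 334.8
V = 334.8 / 3
V = 111.6
111.6 mm^3


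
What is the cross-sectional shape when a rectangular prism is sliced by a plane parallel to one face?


Solid: rectangular prism
Cutting plane: parallel to one face
Visualize the intersection of the plane with the solid's surface.
The boundary of the cut region is a rectangle.
rectangle


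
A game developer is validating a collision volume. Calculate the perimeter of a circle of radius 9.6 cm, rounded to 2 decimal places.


Shape: circle
Radius r = 9.6 cm
Formula: C = 2 * pi * r
C = 2 * pi * 9.6
C = 19.2 * pi
C = 60.32
60.32 cm


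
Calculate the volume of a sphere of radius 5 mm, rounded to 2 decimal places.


Shape: sphere
Radius r = 5 mm
Formula: V = (4/3) * pi * r^3
r^3 = 125
(4/3) * 125 = 166.666667
V = 166.666667 * pi
V = 523.6
523.6 mm^3


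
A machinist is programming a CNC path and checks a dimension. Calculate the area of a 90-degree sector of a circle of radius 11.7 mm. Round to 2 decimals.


Shape: circular sector
Radius r = 11.7 mm, Angle = 90 degrees
Formula: A = (angle/360) * pi * r^2
r^2 = 136.89
Fraction of circle = 90/360
A = (90/360) * pi * 136.89
A = 34.2225 * pi
A = 107.51
107.51 mm^2


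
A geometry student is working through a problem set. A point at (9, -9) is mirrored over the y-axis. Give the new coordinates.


Transformation: reflection
Original point: (9, -9)
Rule for reflection over the y-axis: (x, y) -> (-x, y)
Apply: (9, -9) -> (-9, -9)
(-9, -9)


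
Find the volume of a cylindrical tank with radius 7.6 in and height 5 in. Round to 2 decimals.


Shape: cylinder
Radius r = 7.6 in, Height h = 5 in
Formula: V = pi * r^2 * h
r^2 = 57.76
V = pi * 57.76 * 5
V = 288.8 * pi
V = 907.29
907.29 in^3


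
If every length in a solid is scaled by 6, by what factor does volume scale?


Linear scale factor k = 6
Rule: under a linear scaling by k, volumes scale by k^3.
k^3 = 6 * 6 * 6
k^3 = 36 * 6
k^3 = 216
Volume scales by a factor of 216.
216 (dimensionless)


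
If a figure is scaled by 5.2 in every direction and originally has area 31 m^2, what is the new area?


Linear scale factor k = 5.2
Original area = 31 m^2
Rule: under a linear scaling by k, areas scale by k^2.
k^2 = 5.2^2 = 27.04
New area = 31 * 27.04
New area = 838.24
838.24 m^2


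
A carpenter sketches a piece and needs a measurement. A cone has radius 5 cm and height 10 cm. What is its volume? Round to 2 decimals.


Shape: cone
Radius r = 5 cm, Height h = 10 cm
Formula: V = (1/3) * pi * r^2 * h
r^2 = 25
pi * r^2 * h = pi * 25 * 10 = 250 * pi
V = 250 * pi / 3
V = 261.8
261.8 cm^3


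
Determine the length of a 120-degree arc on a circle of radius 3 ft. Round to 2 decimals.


Shape: circular arc
Radius r = 3 ft, Angle = 120 degrees
Formula: L = (angle/360) * 2 * pi * r
2 * pi * r = 6 * pi
L = (120/360) * 6 * pi
L = 2 * pi
L = 6.28
6.28 ft


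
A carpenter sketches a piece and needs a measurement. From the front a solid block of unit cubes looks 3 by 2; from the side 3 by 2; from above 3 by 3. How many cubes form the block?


Orthographic views of a solid rectangular block:
Front view 3 x 2 -> length = 3, height = 2
Side view 3 x 2 -> width = 3, height = 2 (consistent)
Top view 3 x 3 -> confirms length = 3, width = 3
The block is 3 x 3 x 2.
Total unit cubes = 3 * 3 * 2 = 18
18 unit cubes


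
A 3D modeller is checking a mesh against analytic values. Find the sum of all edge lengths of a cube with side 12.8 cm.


Shape: cube
Side s = 12.8 cm
A cube has 12 edges, all equal.
Formula: total edge length = 12 * s
Total = 12 * 12.8
Total = 153.6
153.6 cm


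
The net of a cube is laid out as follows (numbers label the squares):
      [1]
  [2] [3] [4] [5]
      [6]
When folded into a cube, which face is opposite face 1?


Net: cross layout. Take square 3 as the base (bottom).
Fold the four squares in the horizontal row up around 3: 2 -> left, 4 -> right, 5 wraps to the top.
Fold 1 and 6 up from 3: 1 -> back, 6 -> front.
Opposite pairs are therefore: (1, 6), (2, 4), (3, 5).
Face 1 is opposite face 6.
face 6


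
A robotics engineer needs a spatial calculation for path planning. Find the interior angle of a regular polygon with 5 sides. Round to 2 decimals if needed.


Shape: regular pentagon (5 sides)
Formula: interior angle = (n - 2) * 180 / n
(n - 2) = 3
(n - 2) * 180 = 540
angle = 540 / 5
angle = 108
108 degrees


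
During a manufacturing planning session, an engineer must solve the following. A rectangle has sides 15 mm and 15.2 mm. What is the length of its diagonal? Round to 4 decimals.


Shape: rectangle (diagonal via Pythagoras)
Sides: 15 mm and 15.2 mm
Formula: d = sqrt(l^2 + w^2)
l^2 = 225, w^2 = 231.04
l^2 + w^2 = 456.04
d = sqrt(456.04)
d = 21.3551
21.3551 mm


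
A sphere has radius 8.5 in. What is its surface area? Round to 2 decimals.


Shape: sphere
Radius r = 8.5 in
Formula: SA = 4 * pi * r^2
r^2 = 72.25
SA = 4 * pi * 72.25
SA = 289 * pi
SA = 907.92
907.92 in^2


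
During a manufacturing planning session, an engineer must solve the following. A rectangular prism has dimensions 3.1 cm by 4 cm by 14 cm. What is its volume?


Shape: rectangular prism
l = 3.1 cm, w = 4 cm, h = 14 cm
Formula: V = l * w * h
V = 3.1 * 4 * 14
V = 12.4 * 14
V = 173.6
173.6 cm^3


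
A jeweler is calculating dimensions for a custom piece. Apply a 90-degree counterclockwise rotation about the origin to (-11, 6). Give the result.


Transformation: rotation about the origin
Original point: (-11, 6)
Rule for 90 deg counterclockwise: (x, y) -> (-y, x)
Apply: (-11, 6) -> (-6, -11)
(-6, -11)


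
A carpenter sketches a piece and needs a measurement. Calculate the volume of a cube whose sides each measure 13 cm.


Shape: cube
Side s = 13 cm
Formula: V = s^3
V = 13 * 13 * 13
V = 169 * 13
V = 2197
2197 cm^3


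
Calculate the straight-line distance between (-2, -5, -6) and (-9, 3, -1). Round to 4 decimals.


3D distance between two points
P1 = (-2, -5, -6), P2 = (-9, 3, -1)
Formula: d = sqrt((x2-x1)^2 + (y2-y1)^2 + (z2-z1)^2)
dx = -9 - -2 = -7
dy = 3 - -5 = 8
dz = -1 - -6 = 5
dx^2 + dy^2 + dz^2 = 49 + 64 + 25 = 138
d = sqrt(138)
d = 11.7473
11.7473 units


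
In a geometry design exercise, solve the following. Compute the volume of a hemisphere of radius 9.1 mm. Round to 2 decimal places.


Shape: hemisphere (half of a sphere)
Radius r = 9.1 mm
Formula: V = (1/2) * (4/3) * pi * r^3 = (2/3) * pi * r^3
r^3 = 753.571
(2/3) * 753.571 = 502.380667
V = 502.380667 * pi
V = 1578.28
1578.28 mm^3


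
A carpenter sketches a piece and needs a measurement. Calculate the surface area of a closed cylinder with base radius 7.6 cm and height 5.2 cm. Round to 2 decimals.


Shape: closed cylinder
Radius r = 7.6 cm, Height h = 5.2 cm
Formula: SA = 2*pi*r^2 + 2*pi*r*h = 2*pi*r*(r + h)
r + h = 12.8
2 * r * (r + h) = 2 * 7.6 * 12.8 = 194.56
SA = 194.56 * pi
SA = 611.23
611.23 cm^2


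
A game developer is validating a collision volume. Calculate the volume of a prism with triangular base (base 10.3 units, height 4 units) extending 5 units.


Shape: triangular prism
Triangle base = 10.3 units, triangle height = 4 units, prism length L = 5 units
Formula: V = (1/2 * b * h_tri) * L
Cross-section area = 0.5 * 10.3 * 4 = 20.6
V = 20.6 * 5
V = 103
103 units^3


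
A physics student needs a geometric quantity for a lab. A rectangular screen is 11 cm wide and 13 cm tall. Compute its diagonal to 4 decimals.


Shape: rectangle (diagonal via Pythagoras)
Sides: 11 cm and 13 cm
Formula: d = sqrt(l^2 + w^2)
l^2 = 121, w^2 = 169
l^2 + w^2 = 290
d = sqrt(290)
d = 17.0294
17.0294 cm


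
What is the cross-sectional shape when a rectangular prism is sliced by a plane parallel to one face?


Solid: rectangular prism
Cutting plane: parallel to one face
Visualize the intersection of the plane with the solid's surface.
The boundary of the cut region is a rectangle.
rectangle


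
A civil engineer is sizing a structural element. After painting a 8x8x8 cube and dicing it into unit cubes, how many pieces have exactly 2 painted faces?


Large cube: 8 x 8 x 8, cut into unit cubes.
n = 8, so n - 2 = 6
Cubes with 2 painted faces lie along the edges, excluding corners.
A cube has 12 edges; each contributes (n - 2) = 6 such cubes.
Count = 12 * 6 = 72
72 unit cubes


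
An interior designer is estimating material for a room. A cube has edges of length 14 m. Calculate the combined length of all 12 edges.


Shape: cube
Side s = 14 m
A cube has 12 edges, all equal.
Formula: total edge length = 12 * s
Total = 12 * 14
Total = 168
168 m


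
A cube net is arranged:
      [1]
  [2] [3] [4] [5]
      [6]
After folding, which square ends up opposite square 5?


Net: cross layout. Take square 3 as the base (bottom).
Fold the four squares in the horizontal row up around 3: 2 -> left, 4 -> right, 5 wraps to the top.
Fold 1 and 6 up from 3: 1 -> back, 6 -> front.
Opposite pairs are therefore: (1, 6), (2, 4), (3, 5).
Face 5 is opposite face 3.
face 3


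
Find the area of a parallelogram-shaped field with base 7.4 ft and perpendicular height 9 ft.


Shape: parallelogram
Base b = 7.4 ft, Height h = 9 ft
Formula: A = b * h
A = 7.4 * 9
A = 66.6
66.6 ft^2


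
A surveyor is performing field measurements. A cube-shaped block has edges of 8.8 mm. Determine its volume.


Shape: cube
Side s = 8.8 mm
Formula: V = s^3
V = 8.8 * 8.8 * 8.8
V = 77.44 * 8.8
V = 681.472
681.472 mm^3


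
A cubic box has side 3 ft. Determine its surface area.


Shape: cube
Side s = 3 ft
A cube has 6 square faces.
Formula: SA = 6 * s^2
s^2 = 9
SA = 6 * 9
SA = 54
54 ft^2


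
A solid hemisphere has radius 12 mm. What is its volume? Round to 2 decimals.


Shape: hemisphere (half of a sphere)
Radius r = 12 mm
Formula: V = (1/2) * (4/3) * pi * r^3 = (2/3) * pi * r^3
r^3 = 1728
(2/3) * 1728 = 1152
V = 1152 * pi
V = 3619.11
3619.11 mm^3


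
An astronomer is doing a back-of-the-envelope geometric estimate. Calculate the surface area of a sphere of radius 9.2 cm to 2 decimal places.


Shape: sphere
Radius r = 9.2 cm
Formula: SA = 4 * pi * r^2
r^2 = 84.64
SA = 4 * pi * 84.64
SA = 338.56 * pi
SA = 1063.62
1063.62 cm^2


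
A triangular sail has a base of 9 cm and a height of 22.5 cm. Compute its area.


Shape: triangle
Base b = 9 cm, Height h = 22.5 cm
Formula: A = (1/2) * b * h
A = 0.5 * 9 * 22.5
A = 0.5 * 202.5
A = 101.25
101.25 cm^2


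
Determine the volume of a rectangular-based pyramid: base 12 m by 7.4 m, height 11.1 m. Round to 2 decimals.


Shape: rectangular pyramid
Base: 12 m x 7.4 m, Height h = 11.1 m
Formula: V = (1/3) * base_area * h
base_area = 12 * 7.4 = 88.8
base_area * h = 88.8 * 11.1 = 985.68
V = 985.68 / 3
V = 328.56
328.56 m^3


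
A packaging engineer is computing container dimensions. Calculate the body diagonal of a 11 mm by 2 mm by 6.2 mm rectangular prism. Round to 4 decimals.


Shape: rectangular box (space diagonal)
l = 11 mm, w = 2 mm, h = 6.2 mm
Visualize: the diagonal of the base, then a right triangle with that diagonal and the height.
Formula: d = sqrt(l^2 + w^2 + h^2)
l^2 + w^2 + h^2 = 121 + 4 + 38.44 = 163.44
d = sqrt(163.44)
d = 12.7844
12.7844 mm


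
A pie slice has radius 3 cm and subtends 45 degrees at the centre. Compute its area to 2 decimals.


Shape: circular sector
Radius r = 3 cm, Angle = 45 degrees
Formula: A = (angle/360) * pi * r^2
r^2 = 9
Fraction of circle = 45/360
A = (45/360) * pi * 9
A = 1.125 * pi
A = 3.53
3.53 cm^2


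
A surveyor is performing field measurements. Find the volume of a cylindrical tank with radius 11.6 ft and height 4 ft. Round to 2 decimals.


Shape: cylinder
Radius r = 11.6 ft, Height h = 4 ft
Formula: V = pi * r^2 * h
r^2 = 134.56
V = pi * 134.56 * 4
V = 538.24 * pi
V = 1690.93
1690.93 ft^3


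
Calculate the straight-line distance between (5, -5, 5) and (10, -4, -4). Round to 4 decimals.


3D distance between two points
P1 = (5, -5, 5), P2 = (10, -4, -4)
Formula: d = sqrt((x2-x1)^2 + (y2-y1)^2 + (z2-z1)^2)
dx = 10 - 5 = 5
dy = -4 - -5 = 1
dz = -4 - 5 = -9
dx^2 + dy^2 + dz^2 = 25 + 1 + 81 = 107
d = sqrt(107)
d = 10.3441
10.3441 units


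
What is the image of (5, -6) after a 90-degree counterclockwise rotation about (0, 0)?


Transformation: rotation about the origin
Original point: (5, -6)
Rule for 90 deg counterclockwise: (x, y) -> (-y, x)
Apply: (5, -6) -> (6, 5)
(6, 5)


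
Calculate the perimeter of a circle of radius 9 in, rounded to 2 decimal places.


Shape: circle
Radius r = 9 in
Formula: C = 2 * pi * r
C = 2 * pi * 9
C = 18 * pi
C = 56.55
56.55 in


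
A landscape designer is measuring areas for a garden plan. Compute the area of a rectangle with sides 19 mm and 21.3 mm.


Shape: rectangle
Length l = 19 mm, Width w = 21.3 mm
Formula: A = l * w
A = 19 * 21.3
A = 404.7
404.7 mm^2


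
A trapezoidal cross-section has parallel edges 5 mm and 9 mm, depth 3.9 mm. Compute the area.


Shape: trapezoid
Parallel sides a = 5 mm, b = 9 mm; Height h = 3.9 mm
Formula: A = (a + b) * h / 2
a + b = 5 + 9 = 14
A = 14 * 3.9 / 2
A = 54.6 / 2
A = 27.3
27.3 mm^2


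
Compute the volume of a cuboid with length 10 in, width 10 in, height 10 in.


Shape: rectangular prism
l = 10 in, w = 10 in, h = 10 in
Formula: V = l * w * h
V = 10 * 10 * 10
V = 100 * 10
V = 1000
1000 in^3


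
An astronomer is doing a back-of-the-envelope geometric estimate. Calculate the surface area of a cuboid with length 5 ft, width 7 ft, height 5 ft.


Shape: rectangular prism
l = 5 ft, w = 7 ft, h = 5 ft
Formula: SA = 2(lw + lh + wh)
lw = 35, lh = 25, wh = 35
lw + lh + wh = 95
SA = 2 * 95
SA = 190
190 ft^2


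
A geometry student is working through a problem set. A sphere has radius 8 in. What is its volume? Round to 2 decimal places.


Shape: sphere
Radius r = 8 in
Formula: V = (4/3) * pi * r^3
r^3 = 512
(4/3) * 512 = 682.666667
V = 682.666667 * pi
V = 2144.66
2144.66 in^3
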